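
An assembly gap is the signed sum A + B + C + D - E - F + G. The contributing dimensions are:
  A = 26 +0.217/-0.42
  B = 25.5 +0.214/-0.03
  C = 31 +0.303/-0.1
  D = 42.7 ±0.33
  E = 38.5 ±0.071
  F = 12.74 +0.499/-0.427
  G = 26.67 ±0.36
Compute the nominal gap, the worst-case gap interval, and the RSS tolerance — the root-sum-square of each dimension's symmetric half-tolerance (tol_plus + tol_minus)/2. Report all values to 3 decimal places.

nominal=100.630 wc=[98.820,102.552] rss=0.784

Stack each dimension's contribution:
  +A: nom +26.000 → Σnom=26.000; wc +0.217/-0.420 → slack +0.217/-0.420; half-tol=0.319, Σhalf²=0.101442
  +B: nom +25.500 → Σnom=51.500; wc +0.214/-0.030 → slack +0.431/-0.450; half-tol=0.122, Σhalf²=0.116326
  +C: nom +31.000 → Σnom=82.500; wc +0.303/-0.100 → slack +0.734/-0.550; half-tol=0.202, Σhalf²=0.156928
  +D: nom +42.700 → Σnom=125.200; wc +0.330/-0.330 → slack +1.064/-0.880; half-tol=0.330, Σhalf²=0.265829
  -E: nom -38.500 → Σnom=86.700; wc +0.071/-0.071 → slack +1.135/-0.951; half-tol=0.071, Σhalf²=0.270870
  -F: nom -12.740 → Σnom=73.960; wc +0.427/-0.499 → slack +1.562/-1.450; half-tol=0.463, Σhalf²=0.485239
  +G: nom +26.670 → Σnom=100.630; wc +0.360/-0.360 → slack +1.922/-1.810; half-tol=0.360, Σhalf²=0.614839
Nominal = 100.630. Worst-case = [100.630 - 1.810, 100.630 + 1.922] = [98.820, 102.552]. RSS = √0.614839 = 0.784.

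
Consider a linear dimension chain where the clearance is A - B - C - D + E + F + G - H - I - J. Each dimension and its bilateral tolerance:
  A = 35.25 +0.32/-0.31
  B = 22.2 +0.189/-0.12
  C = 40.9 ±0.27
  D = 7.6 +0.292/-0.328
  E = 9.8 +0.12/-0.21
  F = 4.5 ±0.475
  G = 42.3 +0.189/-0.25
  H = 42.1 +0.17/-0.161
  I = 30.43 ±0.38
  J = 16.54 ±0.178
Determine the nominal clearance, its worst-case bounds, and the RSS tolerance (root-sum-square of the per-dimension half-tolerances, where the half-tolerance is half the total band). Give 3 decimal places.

Stack each dimension's contribution:
  +A: nom +35.250 → Σnom=35.250; wc +0.320/-0.310 → slack +0.320/-0.310; half-tol=0.315, Σhalf²=0.099225
  -B: nom -22.200 → Σnom=13.050; wc +0.120/-0.189 → slack +0.440/-0.499; half-tol=0.154, Σhalf²=0.123095
  -C: nom -40.900 → Σnom=-27.850; wc +0.270/-0.270 → slack +0.710/-0.769; half-tol=0.270, Σhalf²=0.195995
  -D: nom -7.600 → Σnom=-35.450; wc +0.328/-0.292 → slack +1.038/-1.061; half-tol=0.310, Σhalf²=0.292095
  +E: nom +9.800 → Σnom=-25.650; wc +0.120/-0.210 → slack +1.158/-1.271; half-tol=0.165, Σhalf²=0.319320
  +F: nom +4.500 → Σnom=-21.150; wc +0.475/-0.475 → slack +1.633/-1.746; half-tol=0.475, Σhalf²=0.544945
  +G: nom +42.300 → Σnom=21.150; wc +0.189/-0.250 → slack +1.822/-1.996; half-tol=0.220, Σhalf²=0.593126
  -H: nom -42.100 → Σnom=-20.950; wc +0.161/-0.170 → slack +1.983/-2.166; half-tol=0.166, Σhalf²=0.620516
  -I: nom -30.430 → Σnom=-51.380; wc +0.380/-0.380 → slack +2.363/-2.546; half-tol=0.380, Σhalf²=0.764916
  -J: nom -16.540 → Σnom=-67.920; wc +0.178/-0.178 → slack +2.541/-2.724; half-tol=0.178, Σhalf²=0.796600
Nominal = -67.920. Worst-case = [-67.920 - 2.724, -67.920 + 2.541] = [-70.644, -65.379]. RSS = √0.796600 = 0.893.

nominal=-67.920 wc=[-70.644,-65.379] rss=0.893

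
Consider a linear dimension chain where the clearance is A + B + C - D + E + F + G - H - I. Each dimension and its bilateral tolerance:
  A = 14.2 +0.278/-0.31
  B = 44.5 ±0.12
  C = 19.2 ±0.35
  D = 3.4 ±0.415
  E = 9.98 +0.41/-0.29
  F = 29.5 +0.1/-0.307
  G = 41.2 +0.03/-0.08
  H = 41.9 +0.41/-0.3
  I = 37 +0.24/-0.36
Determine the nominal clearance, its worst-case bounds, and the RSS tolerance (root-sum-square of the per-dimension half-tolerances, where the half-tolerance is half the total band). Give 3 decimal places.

Stack each dimension's contribution:
  +A: nom +14.200 → Σnom=14.200; wc +0.278/-0.310 → slack +0.278/-0.310; half-tol=0.294, Σhalf²=0.086436
  +B: nom +44.500 → Σnom=58.700; wc +0.120/-0.120 → slack +0.398/-0.430; half-tol=0.120, Σhalf²=0.100836
  +C: nom +19.200 → Σnom=77.900; wc +0.350/-0.350 → slack +0.748/-0.780; half-tol=0.350, Σhalf²=0.223336
  -D: nom -3.400 → Σnom=74.500; wc +0.415/-0.415 → slack +1.163/-1.195; half-tol=0.415, Σhalf²=0.395561
  +E: nom +9.980 → Σnom=84.480; wc +0.410/-0.290 → slack +1.573/-1.485; half-tol=0.350, Σhalf²=0.518061
  +F: nom +29.500 → Σnom=113.980; wc +0.100/-0.307 → slack +1.673/-1.792; half-tol=0.204, Σhalf²=0.559473
  +G: nom +41.200 → Σnom=155.180; wc +0.030/-0.080 → slack +1.703/-1.872; half-tol=0.055, Σhalf²=0.562498
  -H: nom -41.900 → Σnom=113.280; wc +0.300/-0.410 → slack +2.003/-2.282; half-tol=0.355, Σhalf²=0.688523
  -I: nom -37.000 → Σnom=76.280; wc +0.360/-0.240 → slack +2.363/-2.522; half-tol=0.300, Σhalf²=0.778523
Nominal = 76.280. Worst-case = [76.280 - 2.522, 76.280 + 2.363] = [73.758, 78.643]. RSS = √0.778523 = 0.882.

nominal=76.280 wc=[73.758,78.643] rss=0.882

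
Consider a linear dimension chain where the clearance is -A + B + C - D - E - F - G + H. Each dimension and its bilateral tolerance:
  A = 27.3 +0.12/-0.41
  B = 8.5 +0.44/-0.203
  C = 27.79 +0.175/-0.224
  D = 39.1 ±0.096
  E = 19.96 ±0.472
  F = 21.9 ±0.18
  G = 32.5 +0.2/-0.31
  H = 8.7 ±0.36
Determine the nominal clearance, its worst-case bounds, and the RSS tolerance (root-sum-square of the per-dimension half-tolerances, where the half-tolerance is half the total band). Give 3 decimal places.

Stack each dimension's contribution:
  -A: nom -27.300 → Σnom=-27.300; wc +0.410/-0.120 → slack +0.410/-0.120; half-tol=0.265, Σhalf²=0.070225
  +B: nom +8.500 → Σnom=-18.800; wc +0.440/-0.203 → slack +0.850/-0.323; half-tol=0.322, Σhalf²=0.173587
  +C: nom +27.790 → Σnom=8.990; wc +0.175/-0.224 → slack +1.025/-0.547; half-tol=0.200, Σhalf²=0.213388
  -D: nom -39.100 → Σnom=-30.110; wc +0.096/-0.096 → slack +1.121/-0.643; half-tol=0.096, Σhalf²=0.222604
  -E: nom -19.960 → Σnom=-50.070; wc +0.472/-0.472 → slack +1.593/-1.115; half-tol=0.472, Σhalf²=0.445388
  -F: nom -21.900 → Σnom=-71.970; wc +0.180/-0.180 → slack +1.773/-1.295; half-tol=0.180, Σhalf²=0.477788
  -G: nom -32.500 → Σnom=-104.470; wc +0.310/-0.200 → slack +2.083/-1.495; half-tol=0.255, Σhalf²=0.542813
  +H: nom +8.700 → Σnom=-95.770; wc +0.360/-0.360 → slack +2.443/-1.855; half-tol=0.360, Σhalf²=0.672413
Nominal = -95.770. Worst-case = [-95.770 - 1.855, -95.770 + 2.443] = [-97.625, -93.327]. RSS = √0.672413 = 0.820.

nominal=-95.770 wc=[-97.625,-93.327] rss=0.820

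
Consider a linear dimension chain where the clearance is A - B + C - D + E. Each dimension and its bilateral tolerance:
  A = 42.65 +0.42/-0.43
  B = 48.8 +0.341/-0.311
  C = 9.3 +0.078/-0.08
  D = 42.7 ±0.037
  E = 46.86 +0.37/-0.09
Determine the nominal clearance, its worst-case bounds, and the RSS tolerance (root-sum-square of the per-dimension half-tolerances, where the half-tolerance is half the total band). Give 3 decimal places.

nominal=7.310 wc=[6.332,8.526] rss=0.589

Stack each dimension's contribution:
  +A: nom +42.650 → Σnom=42.650; wc +0.420/-0.430 → slack +0.420/-0.430; half-tol=0.425, Σhalf²=0.180625
  -B: nom -48.800 → Σnom=-6.150; wc +0.311/-0.341 → slack +0.731/-0.771; half-tol=0.326, Σhalf²=0.286901
  +C: nom +9.300 → Σnom=3.150; wc +0.078/-0.080 → slack +0.809/-0.851; half-tol=0.079, Σhalf²=0.293142
  -D: nom -42.700 → Σnom=-39.550; wc +0.037/-0.037 → slack +0.846/-0.888; half-tol=0.037, Σhalf²=0.294511
  +E: nom +46.860 → Σnom=7.310; wc +0.370/-0.090 → slack +1.216/-0.978; half-tol=0.230, Σhalf²=0.347411
Nominal = 7.310. Worst-case = [7.310 - 0.978, 7.310 + 1.216] = [6.332, 8.526]. RSS = √0.347411 = 0.589.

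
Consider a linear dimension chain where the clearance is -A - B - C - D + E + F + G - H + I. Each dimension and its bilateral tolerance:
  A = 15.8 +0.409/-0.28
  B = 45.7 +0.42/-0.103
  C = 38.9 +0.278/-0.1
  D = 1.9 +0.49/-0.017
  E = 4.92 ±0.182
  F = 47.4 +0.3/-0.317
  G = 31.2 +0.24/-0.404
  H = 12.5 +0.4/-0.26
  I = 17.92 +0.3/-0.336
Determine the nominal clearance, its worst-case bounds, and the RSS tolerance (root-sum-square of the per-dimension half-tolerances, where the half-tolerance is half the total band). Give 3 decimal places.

nominal=-13.360 wc=[-16.596,-11.578] rss=0.854

Stack each dimension's contribution:
  -A: nom -15.800 → Σnom=-15.800; wc +0.280/-0.409 → slack +0.280/-0.409; half-tol=0.345, Σhalf²=0.118680
  -B: nom -45.700 → Σnom=-61.500; wc +0.103/-0.420 → slack +0.383/-0.829; half-tol=0.262, Σhalf²=0.187063
  -C: nom -38.900 → Σnom=-100.400; wc +0.100/-0.278 → slack +0.483/-1.107; half-tol=0.189, Σhalf²=0.222784
  -D: nom -1.900 → Σnom=-102.300; wc +0.017/-0.490 → slack +0.500/-1.597; half-tol=0.254, Σhalf²=0.287046
  +E: nom +4.920 → Σnom=-97.380; wc +0.182/-0.182 → slack +0.682/-1.779; half-tol=0.182, Σhalf²=0.320170
  +F: nom +47.400 → Σnom=-49.980; wc +0.300/-0.317 → slack +0.982/-2.096; half-tol=0.308, Σhalf²=0.415342
  +G: nom +31.200 → Σnom=-18.780; wc +0.240/-0.404 → slack +1.222/-2.500; half-tol=0.322, Σhalf²=0.519026
  -H: nom -12.500 → Σnom=-31.280; wc +0.260/-0.400 → slack +1.482/-2.900; half-tol=0.330, Σhalf²=0.627926
  +I: nom +17.920 → Σnom=-13.360; wc +0.300/-0.336 → slack +1.782/-3.236; half-tol=0.318, Σhalf²=0.729050
Nominal = -13.360. Worst-case = [-13.360 - 3.236, -13.360 + 1.782] = [-16.596, -11.578]. RSS = √0.729050 = 0.854.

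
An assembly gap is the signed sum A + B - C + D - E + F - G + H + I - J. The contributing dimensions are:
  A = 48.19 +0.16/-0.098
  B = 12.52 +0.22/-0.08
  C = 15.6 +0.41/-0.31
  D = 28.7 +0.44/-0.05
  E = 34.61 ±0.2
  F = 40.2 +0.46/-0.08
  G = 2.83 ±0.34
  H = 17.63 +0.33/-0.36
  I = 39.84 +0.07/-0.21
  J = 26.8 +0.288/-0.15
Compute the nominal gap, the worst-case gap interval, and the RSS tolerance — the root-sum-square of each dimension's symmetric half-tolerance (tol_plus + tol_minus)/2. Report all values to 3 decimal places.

Stack each dimension's contribution:
  +A: nom +48.190 → Σnom=48.190; wc +0.160/-0.098 → slack +0.160/-0.098; half-tol=0.129, Σhalf²=0.016641
  +B: nom +12.520 → Σnom=60.710; wc +0.220/-0.080 → slack +0.380/-0.178; half-tol=0.150, Σhalf²=0.039141
  -C: nom -15.600 → Σnom=45.110; wc +0.310/-0.410 → slack +0.690/-0.588; half-tol=0.360, Σhalf²=0.168741
  +D: nom +28.700 → Σnom=73.810; wc +0.440/-0.050 → slack +1.130/-0.638; half-tol=0.245, Σhalf²=0.228766
  -E: nom -34.610 → Σnom=39.200; wc +0.200/-0.200 → slack +1.330/-0.838; half-tol=0.200, Σhalf²=0.268766
  +F: nom +40.200 → Σnom=79.400; wc +0.460/-0.080 → slack +1.790/-0.918; half-tol=0.270, Σhalf²=0.341666
  -G: nom -2.830 → Σnom=76.570; wc +0.340/-0.340 → slack +2.130/-1.258; half-tol=0.340, Σhalf²=0.457266
  +H: nom +17.630 → Σnom=94.200; wc +0.330/-0.360 → slack +2.460/-1.618; half-tol=0.345, Σhalf²=0.576291
  +I: nom +39.840 → Σnom=134.040; wc +0.070/-0.210 → slack +2.530/-1.828; half-tol=0.140, Σhalf²=0.595891
  -J: nom -26.800 → Σnom=107.240; wc +0.150/-0.288 → slack +2.680/-2.116; half-tol=0.219, Σhalf²=0.643852
Nominal = 107.240. Worst-case = [107.240 - 2.116, 107.240 + 2.680] = [105.124, 109.920]. RSS = √0.643852 = 0.802.

nominal=107.240 wc=[105.124,109.920] rss=0.802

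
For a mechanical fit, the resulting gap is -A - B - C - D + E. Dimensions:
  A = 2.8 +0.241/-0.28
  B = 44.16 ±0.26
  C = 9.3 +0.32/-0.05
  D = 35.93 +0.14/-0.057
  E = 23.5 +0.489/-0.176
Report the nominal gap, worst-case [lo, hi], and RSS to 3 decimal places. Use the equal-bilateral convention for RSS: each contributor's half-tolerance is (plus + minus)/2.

nominal=-68.690 wc=[-69.827,-67.554] rss=0.538

Stack each dimension's contribution:
  -A: nom -2.800 → Σnom=-2.800; wc +0.280/-0.241 → slack +0.280/-0.241; half-tol=0.261, Σhalf²=0.067860
  -B: nom -44.160 → Σnom=-46.960; wc +0.260/-0.260 → slack +0.540/-0.501; half-tol=0.260, Σhalf²=0.135460
  -C: nom -9.300 → Σnom=-56.260; wc +0.050/-0.320 → slack +0.590/-0.821; half-tol=0.185, Σhalf²=0.169685
  -D: nom -35.930 → Σnom=-92.190; wc +0.057/-0.140 → slack +0.647/-0.961; half-tol=0.099, Σhalf²=0.179388
  +E: nom +23.500 → Σnom=-68.690; wc +0.489/-0.176 → slack +1.136/-1.137; half-tol=0.333, Σhalf²=0.289944
Nominal = -68.690. Worst-case = [-68.690 - 1.137, -68.690 + 1.136] = [-69.827, -67.554]. RSS = √0.289944 = 0.538.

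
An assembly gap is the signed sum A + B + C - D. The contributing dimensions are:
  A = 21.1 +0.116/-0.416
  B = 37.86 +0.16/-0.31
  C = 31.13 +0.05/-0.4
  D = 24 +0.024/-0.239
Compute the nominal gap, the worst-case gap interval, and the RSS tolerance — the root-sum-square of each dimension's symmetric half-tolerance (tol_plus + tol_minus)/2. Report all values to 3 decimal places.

Stack each dimension's contribution:
  +A: nom +21.100 → Σnom=21.100; wc +0.116/-0.416 → slack +0.116/-0.416; half-tol=0.266, Σhalf²=0.070756
  +B: nom +37.860 → Σnom=58.960; wc +0.160/-0.310 → slack +0.276/-0.726; half-tol=0.235, Σhalf²=0.125981
  +C: nom +31.130 → Σnom=90.090; wc +0.050/-0.400 → slack +0.326/-1.126; half-tol=0.225, Σhalf²=0.176606
  -D: nom -24.000 → Σnom=66.090; wc +0.239/-0.024 → slack +0.565/-1.150; half-tol=0.132, Σhalf²=0.193898
Nominal = 66.090. Worst-case = [66.090 - 1.150, 66.090 + 0.565] = [64.940, 66.655]. RSS = √0.193898 = 0.440.

nominal=66.090 wc=[64.940,66.655] rss=0.440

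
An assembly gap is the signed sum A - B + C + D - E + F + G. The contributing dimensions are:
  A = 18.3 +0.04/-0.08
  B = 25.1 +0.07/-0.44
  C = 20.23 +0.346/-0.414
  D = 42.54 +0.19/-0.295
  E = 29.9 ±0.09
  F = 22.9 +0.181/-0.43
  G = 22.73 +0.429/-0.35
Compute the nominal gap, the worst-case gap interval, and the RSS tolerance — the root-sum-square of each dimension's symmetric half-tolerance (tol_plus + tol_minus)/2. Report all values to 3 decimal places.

nominal=71.700 wc=[69.971,73.416] rss=0.725

Stack each dimension's contribution:
  +A: nom +18.300 → Σnom=18.300; wc +0.040/-0.080 → slack +0.040/-0.080; half-tol=0.060, Σhalf²=0.003600
  -B: nom -25.100 → Σnom=-6.800; wc +0.440/-0.070 → slack +0.480/-0.150; half-tol=0.255, Σhalf²=0.068625
  +C: nom +20.230 → Σnom=13.430; wc +0.346/-0.414 → slack +0.826/-0.564; half-tol=0.380, Σhalf²=0.213025
  +D: nom +42.540 → Σnom=55.970; wc +0.190/-0.295 → slack +1.016/-0.859; half-tol=0.242, Σhalf²=0.271831
  -E: nom -29.900 → Σnom=26.070; wc +0.090/-0.090 → slack +1.106/-0.949; half-tol=0.090, Σhalf²=0.279931
  +F: nom +22.900 → Σnom=48.970; wc +0.181/-0.430 → slack +1.287/-1.379; half-tol=0.305, Σhalf²=0.373262
  +G: nom +22.730 → Σnom=71.700; wc +0.429/-0.350 → slack +1.716/-1.729; half-tol=0.389, Σhalf²=0.524972
Nominal = 71.700. Worst-case = [71.700 - 1.729, 71.700 + 1.716] = [69.971, 73.416]. RSS = √0.524972 = 0.725.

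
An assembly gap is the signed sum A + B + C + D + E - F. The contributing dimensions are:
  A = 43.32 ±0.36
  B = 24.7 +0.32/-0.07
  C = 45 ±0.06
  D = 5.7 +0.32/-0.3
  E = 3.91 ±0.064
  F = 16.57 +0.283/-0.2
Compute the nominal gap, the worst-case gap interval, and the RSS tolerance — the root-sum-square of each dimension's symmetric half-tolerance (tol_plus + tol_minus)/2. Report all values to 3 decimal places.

nominal=106.060 wc=[104.923,107.384] rss=0.574

Stack each dimension's contribution:
  +A: nom +43.320 → Σnom=43.320; wc +0.360/-0.360 → slack +0.360/-0.360; half-tol=0.360, Σhalf²=0.129600
  +B: nom +24.700 → Σnom=68.020; wc +0.320/-0.070 → slack +0.680/-0.430; half-tol=0.195, Σhalf²=0.167625
  +C: nom +45.000 → Σnom=113.020; wc +0.060/-0.060 → slack +0.740/-0.490; half-tol=0.060, Σhalf²=0.171225
  +D: nom +5.700 → Σnom=118.720; wc +0.320/-0.300 → slack +1.060/-0.790; half-tol=0.310, Σhalf²=0.267325
  +E: nom +3.910 → Σnom=122.630; wc +0.064/-0.064 → slack +1.124/-0.854; half-tol=0.064, Σhalf²=0.271421
  -F: nom -16.570 → Σnom=106.060; wc +0.200/-0.283 → slack +1.324/-1.137; half-tol=0.241, Σhalf²=0.329743
Nominal = 106.060. Worst-case = [106.060 - 1.137, 106.060 + 1.324] = [104.923, 107.384]. RSS = √0.329743 = 0.574.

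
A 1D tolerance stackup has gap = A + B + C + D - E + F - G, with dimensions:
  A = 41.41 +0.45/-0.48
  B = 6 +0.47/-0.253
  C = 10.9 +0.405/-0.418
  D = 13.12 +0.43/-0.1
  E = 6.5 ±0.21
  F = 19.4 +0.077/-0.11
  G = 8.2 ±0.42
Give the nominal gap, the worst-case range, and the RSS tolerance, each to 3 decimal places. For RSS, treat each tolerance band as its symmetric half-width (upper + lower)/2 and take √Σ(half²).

Stack each dimension's contribution:
  +A: nom +41.410 → Σnom=41.410; wc +0.450/-0.480 → slack +0.450/-0.480; half-tol=0.465, Σhalf²=0.216225
  +B: nom +6.000 → Σnom=47.410; wc +0.470/-0.253 → slack +0.920/-0.733; half-tol=0.361, Σhalf²=0.346907
  +C: nom +10.900 → Σnom=58.310; wc +0.405/-0.418 → slack +1.325/-1.151; half-tol=0.411, Σhalf²=0.516239
  +D: nom +13.120 → Σnom=71.430; wc +0.430/-0.100 → slack +1.755/-1.251; half-tol=0.265, Σhalf²=0.586464
  -E: nom -6.500 → Σnom=64.930; wc +0.210/-0.210 → slack +1.965/-1.461; half-tol=0.210, Σhalf²=0.630564
  +F: nom +19.400 → Σnom=84.330; wc +0.077/-0.110 → slack +2.042/-1.571; half-tol=0.093, Σhalf²=0.639307
  -G: nom -8.200 → Σnom=76.130; wc +0.420/-0.420 → slack +2.462/-1.991; half-tol=0.420, Σhalf²=0.815707
Nominal = 76.130. Worst-case = [76.130 - 1.991, 76.130 + 2.462] = [74.139, 78.592]. RSS = √0.815707 = 0.903.

nominal=76.130 wc=[74.139,78.592] rss=0.903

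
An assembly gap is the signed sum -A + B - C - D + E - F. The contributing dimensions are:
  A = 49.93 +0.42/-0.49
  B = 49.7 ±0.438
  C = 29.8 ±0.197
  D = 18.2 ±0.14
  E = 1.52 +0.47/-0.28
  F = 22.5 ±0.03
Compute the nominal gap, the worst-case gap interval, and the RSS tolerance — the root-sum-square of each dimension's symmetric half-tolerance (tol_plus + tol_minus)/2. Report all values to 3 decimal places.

Stack each dimension's contribution:
  -A: nom -49.930 → Σnom=-49.930; wc +0.490/-0.420 → slack +0.490/-0.420; half-tol=0.455, Σhalf²=0.207025
  +B: nom +49.700 → Σnom=-0.230; wc +0.438/-0.438 → slack +0.928/-0.858; half-tol=0.438, Σhalf²=0.398869
  -C: nom -29.800 → Σnom=-30.030; wc +0.197/-0.197 → slack +1.125/-1.055; half-tol=0.197, Σhalf²=0.437678
  -D: nom -18.200 → Σnom=-48.230; wc +0.140/-0.140 → slack +1.265/-1.195; half-tol=0.140, Σhalf²=0.457278
  +E: nom +1.520 → Σnom=-46.710; wc +0.470/-0.280 → slack +1.735/-1.475; half-tol=0.375, Σhalf²=0.597903
  -F: nom -22.500 → Σnom=-69.210; wc +0.030/-0.030 → slack +1.765/-1.505; half-tol=0.030, Σhalf²=0.598803
Nominal = -69.210. Worst-case = [-69.210 - 1.505, -69.210 + 1.765] = [-70.715, -67.445]. RSS = √0.598803 = 0.774.

nominal=-69.210 wc=[-70.715,-67.445] rss=0.774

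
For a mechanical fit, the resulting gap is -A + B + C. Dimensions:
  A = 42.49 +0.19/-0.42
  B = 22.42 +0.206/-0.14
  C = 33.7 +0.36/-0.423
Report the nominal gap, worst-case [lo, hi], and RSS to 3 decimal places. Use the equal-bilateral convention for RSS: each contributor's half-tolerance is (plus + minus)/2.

nominal=13.630 wc=[12.877,14.616] rss=0.526

Stack each dimension's contribution:
  -A: nom -42.490 → Σnom=-42.490; wc +0.420/-0.190 → slack +0.420/-0.190; half-tol=0.305, Σhalf²=0.093025
  +B: nom +22.420 → Σnom=-20.070; wc +0.206/-0.140 → slack +0.626/-0.330; half-tol=0.173, Σhalf²=0.122954
  +C: nom +33.700 → Σnom=13.630; wc +0.360/-0.423 → slack +0.986/-0.753; half-tol=0.391, Σhalf²=0.276226
Nominal = 13.630. Worst-case = [13.630 - 0.753, 13.630 + 0.986] = [12.877, 14.616]. RSS = √0.276226 = 0.526.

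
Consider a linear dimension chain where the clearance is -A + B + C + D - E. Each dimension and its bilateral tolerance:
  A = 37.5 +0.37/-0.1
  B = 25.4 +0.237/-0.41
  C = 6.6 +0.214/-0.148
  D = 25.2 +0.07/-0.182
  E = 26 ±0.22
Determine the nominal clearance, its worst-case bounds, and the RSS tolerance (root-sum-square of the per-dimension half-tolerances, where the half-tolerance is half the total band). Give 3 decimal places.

Stack each dimension's contribution:
  -A: nom -37.500 → Σnom=-37.500; wc +0.100/-0.370 → slack +0.100/-0.370; half-tol=0.235, Σhalf²=0.055225
  +B: nom +25.400 → Σnom=-12.100; wc +0.237/-0.410 → slack +0.337/-0.780; half-tol=0.324, Σhalf²=0.159877
  +C: nom +6.600 → Σnom=-5.500; wc +0.214/-0.148 → slack +0.551/-0.928; half-tol=0.181, Σhalf²=0.192638
  +D: nom +25.200 → Σnom=19.700; wc +0.070/-0.182 → slack +0.621/-1.110; half-tol=0.126, Σhalf²=0.208514
  -E: nom -26.000 → Σnom=-6.300; wc +0.220/-0.220 → slack +0.841/-1.330; half-tol=0.220, Σhalf²=0.256914
Nominal = -6.300. Worst-case = [-6.300 - 1.330, -6.300 + 0.841] = [-7.630, -5.459]. RSS = √0.256914 = 0.507.

nominal=-6.300 wc=[-7.630,-5.459] rss=0.507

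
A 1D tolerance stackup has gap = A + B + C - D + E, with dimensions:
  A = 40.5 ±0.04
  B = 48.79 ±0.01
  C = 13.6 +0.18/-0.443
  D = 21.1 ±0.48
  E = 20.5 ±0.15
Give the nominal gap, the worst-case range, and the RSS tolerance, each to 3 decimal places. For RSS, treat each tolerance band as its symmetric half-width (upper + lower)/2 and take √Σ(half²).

Stack each dimension's contribution:
  +A: nom +40.500 → Σnom=40.500; wc +0.040/-0.040 → slack +0.040/-0.040; half-tol=0.040, Σhalf²=0.001600
  +B: nom +48.790 → Σnom=89.290; wc +0.010/-0.010 → slack +0.050/-0.050; half-tol=0.010, Σhalf²=0.001700
  +C: nom +13.600 → Σnom=102.890; wc +0.180/-0.443 → slack +0.230/-0.493; half-tol=0.311, Σhalf²=0.098732
  -D: nom -21.100 → Σnom=81.790; wc +0.480/-0.480 → slack +0.710/-0.973; half-tol=0.480, Σhalf²=0.329132
  +E: nom +20.500 → Σnom=102.290; wc +0.150/-0.150 → slack +0.860/-1.123; half-tol=0.150, Σhalf²=0.351632
Nominal = 102.290. Worst-case = [102.290 - 1.123, 102.290 + 0.860] = [101.167, 103.150]. RSS = √0.351632 = 0.593.

nominal=102.290 wc=[101.167,103.150] rss=0.593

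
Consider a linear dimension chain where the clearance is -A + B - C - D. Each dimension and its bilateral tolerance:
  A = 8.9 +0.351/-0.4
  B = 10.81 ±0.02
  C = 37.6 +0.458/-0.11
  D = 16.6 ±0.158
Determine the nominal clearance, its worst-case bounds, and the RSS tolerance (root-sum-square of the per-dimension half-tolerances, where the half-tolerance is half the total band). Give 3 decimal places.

Stack each dimension's contribution:
  -A: nom -8.900 → Σnom=-8.900; wc +0.400/-0.351 → slack +0.400/-0.351; half-tol=0.376, Σhalf²=0.141000
  +B: nom +10.810 → Σnom=1.910; wc +0.020/-0.020 → slack +0.420/-0.371; half-tol=0.020, Σhalf²=0.141400
  -C: nom -37.600 → Σnom=-35.690; wc +0.110/-0.458 → slack +0.530/-0.829; half-tol=0.284, Σhalf²=0.222056
  -D: nom -16.600 → Σnom=-52.290; wc +0.158/-0.158 → slack +0.688/-0.987; half-tol=0.158, Σhalf²=0.247020
Nominal = -52.290. Worst-case = [-52.290 - 0.987, -52.290 + 0.688] = [-53.277, -51.602]. RSS = √0.247020 = 0.497.

nominal=-52.290 wc=[-53.277,-51.602] rss=0.497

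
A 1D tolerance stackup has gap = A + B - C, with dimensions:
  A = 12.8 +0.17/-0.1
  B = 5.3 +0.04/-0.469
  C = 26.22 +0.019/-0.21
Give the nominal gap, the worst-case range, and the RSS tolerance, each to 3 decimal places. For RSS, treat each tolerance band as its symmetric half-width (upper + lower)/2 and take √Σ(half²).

nominal=-8.120 wc=[-8.708,-7.700] rss=0.310

Stack each dimension's contribution:
  +A: nom +12.800 → Σnom=12.800; wc +0.170/-0.100 → slack +0.170/-0.100; half-tol=0.135, Σhalf²=0.018225
  +B: nom +5.300 → Σnom=18.100; wc +0.040/-0.469 → slack +0.210/-0.569; half-tol=0.255, Σhalf²=0.082995
  -C: nom -26.220 → Σnom=-8.120; wc +0.210/-0.019 → slack +0.420/-0.588; half-tol=0.114, Σhalf²=0.096106
Nominal = -8.120. Worst-case = [-8.120 - 0.588, -8.120 + 0.420] = [-8.708, -7.700]. RSS = √0.096106 = 0.310.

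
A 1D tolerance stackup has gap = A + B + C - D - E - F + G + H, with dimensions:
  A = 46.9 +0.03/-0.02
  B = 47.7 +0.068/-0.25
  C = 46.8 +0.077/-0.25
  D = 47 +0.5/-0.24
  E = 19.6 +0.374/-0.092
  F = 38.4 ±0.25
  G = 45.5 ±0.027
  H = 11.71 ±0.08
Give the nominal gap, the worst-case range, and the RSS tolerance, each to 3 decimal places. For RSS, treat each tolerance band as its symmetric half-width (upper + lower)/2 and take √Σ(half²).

nominal=93.610 wc=[91.859,94.474] rss=0.560

Stack each dimension's contribution:
  +A: nom +46.900 → Σnom=46.900; wc +0.030/-0.020 → slack +0.030/-0.020; half-tol=0.025, Σhalf²=0.000625
  +B: nom +47.700 → Σnom=94.600; wc +0.068/-0.250 → slack +0.098/-0.270; half-tol=0.159, Σhalf²=0.025906
  +C: nom +46.800 → Σnom=141.400; wc +0.077/-0.250 → slack +0.175/-0.520; half-tol=0.164, Σhalf²=0.052638
  -D: nom -47.000 → Σnom=94.400; wc +0.240/-0.500 → slack +0.415/-1.020; half-tol=0.370, Σhalf²=0.189538
  -E: nom -19.600 → Σnom=74.800; wc +0.092/-0.374 → slack +0.507/-1.394; half-tol=0.233, Σhalf²=0.243827
  -F: nom -38.400 → Σnom=36.400; wc +0.250/-0.250 → slack +0.757/-1.644; half-tol=0.250, Σhalf²=0.306327
  +G: nom +45.500 → Σnom=81.900; wc +0.027/-0.027 → slack +0.784/-1.671; half-tol=0.027, Σhalf²=0.307056
  +H: nom +11.710 → Σnom=93.610; wc +0.080/-0.080 → slack +0.864/-1.751; half-tol=0.080, Σhalf²=0.313456
Nominal = 93.610. Worst-case = [93.610 - 1.751, 93.610 + 0.864] = [91.859, 94.474]. RSS = √0.313456 = 0.560.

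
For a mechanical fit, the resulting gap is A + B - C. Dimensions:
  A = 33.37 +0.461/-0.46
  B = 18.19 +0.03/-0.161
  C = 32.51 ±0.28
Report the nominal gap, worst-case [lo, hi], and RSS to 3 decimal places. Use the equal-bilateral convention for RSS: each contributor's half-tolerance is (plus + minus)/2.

Stack each dimension's contribution:
  +A: nom +33.370 → Σnom=33.370; wc +0.461/-0.460 → slack +0.461/-0.460; half-tol=0.461, Σhalf²=0.212060
  +B: nom +18.190 → Σnom=51.560; wc +0.030/-0.161 → slack +0.491/-0.621; half-tol=0.096, Σhalf²=0.221181
  -C: nom -32.510 → Σnom=19.050; wc +0.280/-0.280 → slack +0.771/-0.901; half-tol=0.280, Σhalf²=0.299581
Nominal = 19.050. Worst-case = [19.050 - 0.901, 19.050 + 0.771] = [18.149, 19.821]. RSS = √0.299581 = 0.547.

nominal=19.050 wc=[18.149,19.821] rss=0.547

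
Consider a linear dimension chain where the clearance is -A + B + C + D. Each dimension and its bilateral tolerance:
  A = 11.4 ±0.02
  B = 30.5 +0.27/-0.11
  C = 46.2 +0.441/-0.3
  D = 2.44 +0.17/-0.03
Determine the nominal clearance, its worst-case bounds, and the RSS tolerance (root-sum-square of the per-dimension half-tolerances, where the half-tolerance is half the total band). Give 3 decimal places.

nominal=67.740 wc=[67.280,68.641] rss=0.429

Stack each dimension's contribution:
  -A: nom -11.400 → Σnom=-11.400; wc +0.020/-0.020 → slack +0.020/-0.020; half-tol=0.020, Σhalf²=0.000400
  +B: nom +30.500 → Σnom=19.100; wc +0.270/-0.110 → slack +0.290/-0.130; half-tol=0.190, Σhalf²=0.036500
  +C: nom +46.200 → Σnom=65.300; wc +0.441/-0.300 → slack +0.731/-0.430; half-tol=0.370, Σhalf²=0.173770
  +D: nom +2.440 → Σnom=67.740; wc +0.170/-0.030 → slack +0.901/-0.460; half-tol=0.100, Σhalf²=0.183770
Nominal = 67.740. Worst-case = [67.740 - 0.460, 67.740 + 0.901] = [67.280, 68.641]. RSS = √0.183770 = 0.429.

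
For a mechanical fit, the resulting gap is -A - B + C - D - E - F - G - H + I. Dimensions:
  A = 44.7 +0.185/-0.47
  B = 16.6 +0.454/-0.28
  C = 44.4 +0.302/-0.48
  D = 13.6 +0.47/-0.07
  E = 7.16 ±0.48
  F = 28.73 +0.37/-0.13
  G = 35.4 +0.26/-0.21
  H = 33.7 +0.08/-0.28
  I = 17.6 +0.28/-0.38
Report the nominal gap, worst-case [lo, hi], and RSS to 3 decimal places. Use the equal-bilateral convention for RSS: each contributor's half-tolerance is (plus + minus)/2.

nominal=-117.890 wc=[-121.049,-115.388] rss=0.978

Stack each dimension's contribution:
  -A: nom -44.700 → Σnom=-44.700; wc +0.470/-0.185 → slack +0.470/-0.185; half-tol=0.328, Σhalf²=0.107256
  -B: nom -16.600 → Σnom=-61.300; wc +0.280/-0.454 → slack +0.750/-0.639; half-tol=0.367, Σhalf²=0.241945
  +C: nom +44.400 → Σnom=-16.900; wc +0.302/-0.480 → slack +1.052/-1.119; half-tol=0.391, Σhalf²=0.394826
  -D: nom -13.600 → Σnom=-30.500; wc +0.070/-0.470 → slack +1.122/-1.589; half-tol=0.270, Σhalf²=0.467726
  -E: nom -7.160 → Σnom=-37.660; wc +0.480/-0.480 → slack +1.602/-2.069; half-tol=0.480, Σhalf²=0.698126
  -F: nom -28.730 → Σnom=-66.390; wc +0.130/-0.370 → slack +1.732/-2.439; half-tol=0.250, Σhalf²=0.760626
  -G: nom -35.400 → Σnom=-101.790; wc +0.210/-0.260 → slack +1.942/-2.699; half-tol=0.235, Σhalf²=0.815851
  -H: nom -33.700 → Σnom=-135.490; wc +0.280/-0.080 → slack +2.222/-2.779; half-tol=0.180, Σhalf²=0.848251
  +I: nom +17.600 → Σnom=-117.890; wc +0.280/-0.380 → slack +2.502/-3.159; half-tol=0.330, Σhalf²=0.957151
Nominal = -117.890. Worst-case = [-117.890 - 3.159, -117.890 + 2.502] = [-121.049, -115.388]. RSS = √0.957151 = 0.978.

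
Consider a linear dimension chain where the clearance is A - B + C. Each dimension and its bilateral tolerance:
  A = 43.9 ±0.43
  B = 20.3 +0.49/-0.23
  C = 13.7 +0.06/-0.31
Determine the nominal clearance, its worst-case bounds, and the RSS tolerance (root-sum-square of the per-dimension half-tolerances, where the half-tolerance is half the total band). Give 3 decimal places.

Stack each dimension's contribution:
  +A: nom +43.900 → Σnom=43.900; wc +0.430/-0.430 → slack +0.430/-0.430; half-tol=0.430, Σhalf²=0.184900
  -B: nom -20.300 → Σnom=23.600; wc +0.230/-0.490 → slack +0.660/-0.920; half-tol=0.360, Σhalf²=0.314500
  +C: nom +13.700 → Σnom=37.300; wc +0.060/-0.310 → slack +0.720/-1.230; half-tol=0.185, Σhalf²=0.348725
Nominal = 37.300. Worst-case = [37.300 - 1.230, 37.300 + 0.720] = [36.070, 38.020]. RSS = √0.348725 = 0.591.

nominal=37.300 wc=[36.070,38.020] rss=0.591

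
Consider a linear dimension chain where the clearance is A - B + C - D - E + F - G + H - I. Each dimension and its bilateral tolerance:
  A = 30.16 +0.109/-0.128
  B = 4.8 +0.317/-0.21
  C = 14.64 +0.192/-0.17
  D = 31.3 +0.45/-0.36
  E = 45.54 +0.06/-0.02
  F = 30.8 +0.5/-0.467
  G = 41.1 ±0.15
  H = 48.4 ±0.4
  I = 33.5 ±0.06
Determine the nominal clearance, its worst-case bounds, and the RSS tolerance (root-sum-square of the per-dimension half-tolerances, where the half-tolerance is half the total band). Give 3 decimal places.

nominal=-32.240 wc=[-34.442,-30.239] rss=0.838

Stack each dimension's contribution:
  +A: nom +30.160 → Σnom=30.160; wc +0.109/-0.128 → slack +0.109/-0.128; half-tol=0.118, Σhalf²=0.014042
  -B: nom -4.800 → Σnom=25.360; wc +0.210/-0.317 → slack +0.319/-0.445; half-tol=0.264, Σhalf²=0.083475
  +C: nom +14.640 → Σnom=40.000; wc +0.192/-0.170 → slack +0.511/-0.615; half-tol=0.181, Σhalf²=0.116236
  -D: nom -31.300 → Σnom=8.700; wc +0.360/-0.450 → slack +0.871/-1.065; half-tol=0.405, Σhalf²=0.280261
  -E: nom -45.540 → Σnom=-36.840; wc +0.020/-0.060 → slack +0.891/-1.125; half-tol=0.040, Σhalf²=0.281861
  +F: nom +30.800 → Σnom=-6.040; wc +0.500/-0.467 → slack +1.391/-1.592; half-tol=0.484, Σhalf²=0.515633
  -G: nom -41.100 → Σnom=-47.140; wc +0.150/-0.150 → slack +1.541/-1.742; half-tol=0.150, Σhalf²=0.538133
  +H: nom +48.400 → Σnom=1.260; wc +0.400/-0.400 → slack +1.941/-2.142; half-tol=0.400, Σhalf²=0.698133
  -I: nom -33.500 → Σnom=-32.240; wc +0.060/-0.060 → slack +2.001/-2.202; half-tol=0.060, Σhalf²=0.701733
Nominal = -32.240. Worst-case = [-32.240 - 2.202, -32.240 + 2.001] = [-34.442, -30.239]. RSS = √0.701733 = 0.838.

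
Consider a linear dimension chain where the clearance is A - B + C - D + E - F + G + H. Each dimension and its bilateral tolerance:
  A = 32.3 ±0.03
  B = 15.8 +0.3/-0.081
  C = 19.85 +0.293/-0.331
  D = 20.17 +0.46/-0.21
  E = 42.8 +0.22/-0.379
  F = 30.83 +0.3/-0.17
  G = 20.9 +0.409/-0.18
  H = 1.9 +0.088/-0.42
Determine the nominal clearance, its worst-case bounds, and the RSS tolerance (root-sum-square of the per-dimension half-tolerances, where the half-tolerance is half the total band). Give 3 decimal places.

Stack each dimension's contribution:
  +A: nom +32.300 → Σnom=32.300; wc +0.030/-0.030 → slack +0.030/-0.030; half-tol=0.030, Σhalf²=0.000900
  -B: nom -15.800 → Σnom=16.500; wc +0.081/-0.300 → slack +0.111/-0.330; half-tol=0.191, Σhalf²=0.037190
  +C: nom +19.850 → Σnom=36.350; wc +0.293/-0.331 → slack +0.404/-0.661; half-tol=0.312, Σhalf²=0.134534
  -D: nom -20.170 → Σnom=16.180; wc +0.210/-0.460 → slack +0.614/-1.121; half-tol=0.335, Σhalf²=0.246759
  +E: nom +42.800 → Σnom=58.980; wc +0.220/-0.379 → slack +0.834/-1.500; half-tol=0.299, Σhalf²=0.336460
  -F: nom -30.830 → Σnom=28.150; wc +0.170/-0.300 → slack +1.004/-1.800; half-tol=0.235, Σhalf²=0.391684
  +G: nom +20.900 → Σnom=49.050; wc +0.409/-0.180 → slack +1.413/-1.980; half-tol=0.294, Σhalf²=0.478415
  +H: nom +1.900 → Σnom=50.950; wc +0.088/-0.420 → slack +1.501/-2.400; half-tol=0.254, Σhalf²=0.542931
Nominal = 50.950. Worst-case = [50.950 - 2.400, 50.950 + 1.501] = [48.550, 52.451]. RSS = √0.542931 = 0.737.

nominal=50.950 wc=[48.550,52.451] rss=0.737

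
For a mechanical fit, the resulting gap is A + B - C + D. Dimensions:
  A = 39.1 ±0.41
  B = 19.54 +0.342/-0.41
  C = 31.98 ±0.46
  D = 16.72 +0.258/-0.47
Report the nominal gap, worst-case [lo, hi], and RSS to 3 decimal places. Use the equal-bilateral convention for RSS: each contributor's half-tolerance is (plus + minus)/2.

nominal=43.380 wc=[41.630,44.850] rss=0.808

Stack each dimension's contribution:
  +A: nom +39.100 → Σnom=39.100; wc +0.410/-0.410 → slack +0.410/-0.410; half-tol=0.410, Σhalf²=0.168100
  +B: nom +19.540 → Σnom=58.640; wc +0.342/-0.410 → slack +0.752/-0.820; half-tol=0.376, Σhalf²=0.309476
  -C: nom -31.980 → Σnom=26.660; wc +0.460/-0.460 → slack +1.212/-1.280; half-tol=0.460, Σhalf²=0.521076
  +D: nom +16.720 → Σnom=43.380; wc +0.258/-0.470 → slack +1.470/-1.750; half-tol=0.364, Σhalf²=0.653572
Nominal = 43.380. Worst-case = [43.380 - 1.750, 43.380 + 1.470] = [41.630, 44.850]. RSS = √0.653572 = 0.808.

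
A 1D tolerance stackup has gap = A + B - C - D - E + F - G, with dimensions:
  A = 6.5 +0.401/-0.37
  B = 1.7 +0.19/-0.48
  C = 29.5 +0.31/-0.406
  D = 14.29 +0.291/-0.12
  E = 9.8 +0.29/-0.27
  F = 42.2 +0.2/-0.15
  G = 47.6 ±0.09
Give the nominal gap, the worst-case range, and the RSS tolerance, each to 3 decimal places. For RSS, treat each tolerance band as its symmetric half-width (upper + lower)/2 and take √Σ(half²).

Stack each dimension's contribution:
  +A: nom +6.500 → Σnom=6.500; wc +0.401/-0.370 → slack +0.401/-0.370; half-tol=0.386, Σhalf²=0.148610
  +B: nom +1.700 → Σnom=8.200; wc +0.190/-0.480 → slack +0.591/-0.850; half-tol=0.335, Σhalf²=0.260835
  -C: nom -29.500 → Σnom=-21.300; wc +0.406/-0.310 → slack +0.997/-1.160; half-tol=0.358, Σhalf²=0.388999
  -D: nom -14.290 → Σnom=-35.590; wc +0.120/-0.291 → slack +1.117/-1.451; half-tol=0.205, Σhalf²=0.431229
  -E: nom -9.800 → Σnom=-45.390; wc +0.270/-0.290 → slack +1.387/-1.741; half-tol=0.280, Σhalf²=0.509629
  +F: nom +42.200 → Σnom=-3.190; wc +0.200/-0.150 → slack +1.587/-1.891; half-tol=0.175, Σhalf²=0.540254
  -G: nom -47.600 → Σnom=-50.790; wc +0.090/-0.090 → slack +1.677/-1.981; half-tol=0.090, Σhalf²=0.548354
Nominal = -50.790. Worst-case = [-50.790 - 1.981, -50.790 + 1.677] = [-52.771, -49.113]. RSS = √0.548354 = 0.741.

nominal=-50.790 wc=[-52.771,-49.113] rss=0.741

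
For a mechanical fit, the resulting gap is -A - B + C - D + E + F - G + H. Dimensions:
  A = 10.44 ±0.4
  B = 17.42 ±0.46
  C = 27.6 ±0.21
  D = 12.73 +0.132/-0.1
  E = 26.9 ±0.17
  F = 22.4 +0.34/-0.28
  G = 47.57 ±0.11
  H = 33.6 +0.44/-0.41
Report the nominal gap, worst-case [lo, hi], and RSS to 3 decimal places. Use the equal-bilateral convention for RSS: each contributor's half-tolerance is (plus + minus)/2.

Stack each dimension's contribution:
  -A: nom -10.440 → Σnom=-10.440; wc +0.400/-0.400 → slack +0.400/-0.400; half-tol=0.400, Σhalf²=0.160000
  -B: nom -17.420 → Σnom=-27.860; wc +0.460/-0.460 → slack +0.860/-0.860; half-tol=0.460, Σhalf²=0.371600
  +C: nom +27.600 → Σnom=-0.260; wc +0.210/-0.210 → slack +1.070/-1.070; half-tol=0.210, Σhalf²=0.415700
  -D: nom -12.730 → Σnom=-12.990; wc +0.100/-0.132 → slack +1.170/-1.202; half-tol=0.116, Σhalf²=0.429156
  +E: nom +26.900 → Σnom=13.910; wc +0.170/-0.170 → slack +1.340/-1.372; half-tol=0.170, Σhalf²=0.458056
  +F: nom +22.400 → Σnom=36.310; wc +0.340/-0.280 → slack +1.680/-1.652; half-tol=0.310, Σhalf²=0.554156
  -G: nom -47.570 → Σnom=-11.260; wc +0.110/-0.110 → slack +1.790/-1.762; half-tol=0.110, Σhalf²=0.566256
  +H: nom +33.600 → Σnom=22.340; wc +0.440/-0.410 → slack +2.230/-2.172; half-tol=0.425, Σhalf²=0.746881
Nominal = 22.340. Worst-case = [22.340 - 2.172, 22.340 + 2.230] = [20.168, 24.570]. RSS = √0.746881 = 0.864.

nominal=22.340 wc=[20.168,24.570] rss=0.864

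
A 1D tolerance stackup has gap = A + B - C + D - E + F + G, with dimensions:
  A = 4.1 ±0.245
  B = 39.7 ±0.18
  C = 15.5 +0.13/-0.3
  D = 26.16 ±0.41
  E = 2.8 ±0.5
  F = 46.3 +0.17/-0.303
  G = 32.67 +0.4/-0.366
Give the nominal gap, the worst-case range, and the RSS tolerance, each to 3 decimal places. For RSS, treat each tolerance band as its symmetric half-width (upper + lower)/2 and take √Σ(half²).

nominal=130.630 wc=[128.496,132.835] rss=0.871

Stack each dimension's contribution:
  +A: nom +4.100 → Σnom=4.100; wc +0.245/-0.245 → slack +0.245/-0.245; half-tol=0.245, Σhalf²=0.060025
  +B: nom +39.700 → Σnom=43.800; wc +0.180/-0.180 → slack +0.425/-0.425; half-tol=0.180, Σhalf²=0.092425
  -C: nom -15.500 → Σnom=28.300; wc +0.300/-0.130 → slack +0.725/-0.555; half-tol=0.215, Σhalf²=0.138650
  +D: nom +26.160 → Σnom=54.460; wc +0.410/-0.410 → slack +1.135/-0.965; half-tol=0.410, Σhalf²=0.306750
  -E: nom -2.800 → Σnom=51.660; wc +0.500/-0.500 → slack +1.635/-1.465; half-tol=0.500, Σhalf²=0.556750
  +F: nom +46.300 → Σnom=97.960; wc +0.170/-0.303 → slack +1.805/-1.768; half-tol=0.236, Σhalf²=0.612682
  +G: nom +32.670 → Σnom=130.630; wc +0.400/-0.366 → slack +2.205/-2.134; half-tol=0.383, Σhalf²=0.759371
Nominal = 130.630. Worst-case = [130.630 - 2.134, 130.630 + 2.205] = [128.496, 132.835]. RSS = √0.759371 = 0.871.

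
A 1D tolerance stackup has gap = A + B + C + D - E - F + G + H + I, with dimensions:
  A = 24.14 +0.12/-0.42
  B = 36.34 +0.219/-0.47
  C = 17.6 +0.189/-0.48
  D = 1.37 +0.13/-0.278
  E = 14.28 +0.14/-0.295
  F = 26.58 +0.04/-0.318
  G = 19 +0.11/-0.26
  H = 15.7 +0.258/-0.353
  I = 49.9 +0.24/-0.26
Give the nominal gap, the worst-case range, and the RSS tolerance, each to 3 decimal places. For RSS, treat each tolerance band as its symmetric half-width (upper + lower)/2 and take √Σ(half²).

Stack each dimension's contribution:
  +A: nom +24.140 → Σnom=24.140; wc +0.120/-0.420 → slack +0.120/-0.420; half-tol=0.270, Σhalf²=0.072900
  +B: nom +36.340 → Σnom=60.480; wc +0.219/-0.470 → slack +0.339/-0.890; half-tol=0.344, Σhalf²=0.191580
  +C: nom +17.600 → Σnom=78.080; wc +0.189/-0.480 → slack +0.528/-1.370; half-tol=0.335, Σhalf²=0.303471
  +D: nom +1.370 → Σnom=79.450; wc +0.130/-0.278 → slack +0.658/-1.648; half-tol=0.204, Σhalf²=0.345087
  -E: nom -14.280 → Σnom=65.170; wc +0.295/-0.140 → slack +0.953/-1.788; half-tol=0.217, Σhalf²=0.392393
  -F: nom -26.580 → Σnom=38.590; wc +0.318/-0.040 → slack +1.271/-1.828; half-tol=0.179, Σhalf²=0.424434
  +G: nom +19.000 → Σnom=57.590; wc +0.110/-0.260 → slack +1.381/-2.088; half-tol=0.185, Σhalf²=0.458659
  +H: nom +15.700 → Σnom=73.290; wc +0.258/-0.353 → slack +1.639/-2.441; half-tol=0.305, Σhalf²=0.551989
  +I: nom +49.900 → Σnom=123.190; wc +0.240/-0.260 → slack +1.879/-2.701; half-tol=0.250, Σhalf²=0.614489
Nominal = 123.190. Worst-case = [123.190 - 2.701, 123.190 + 1.879] = [120.489, 125.069]. RSS = √0.614489 = 0.784.

nominal=123.190 wc=[120.489,125.069] rss=0.784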